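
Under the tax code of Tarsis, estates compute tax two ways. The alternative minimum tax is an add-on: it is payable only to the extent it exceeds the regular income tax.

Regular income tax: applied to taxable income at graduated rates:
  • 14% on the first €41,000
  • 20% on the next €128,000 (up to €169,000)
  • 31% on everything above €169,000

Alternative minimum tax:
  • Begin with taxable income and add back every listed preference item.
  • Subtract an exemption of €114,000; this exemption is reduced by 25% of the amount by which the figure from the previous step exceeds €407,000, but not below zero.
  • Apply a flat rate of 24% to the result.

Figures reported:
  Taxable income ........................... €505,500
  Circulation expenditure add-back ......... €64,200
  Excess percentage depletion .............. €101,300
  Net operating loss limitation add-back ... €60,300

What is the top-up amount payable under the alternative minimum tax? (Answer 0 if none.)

Regular income tax:
  €41,000 × 14% = €5,740
  €128,000 × 20% = €25,600
  €336,500 × 31% = €104,315
  → €135,655

Alternative minimum tax:
  Adjusted income: €505,500 + €64,200 + €101,300 + €60,300 = €731,300
  Exemption: €114,000 − 25% × (€731,300 − €407,000) = €114,000 − €81,075 = €32,925
  Base: €731,300 − €32,925 = €698,375
  €698,375 × 24% = €167,610

Excess of alternative minimum tax over regular income tax: €167,610 − €135,655 = €31,955.

€31,955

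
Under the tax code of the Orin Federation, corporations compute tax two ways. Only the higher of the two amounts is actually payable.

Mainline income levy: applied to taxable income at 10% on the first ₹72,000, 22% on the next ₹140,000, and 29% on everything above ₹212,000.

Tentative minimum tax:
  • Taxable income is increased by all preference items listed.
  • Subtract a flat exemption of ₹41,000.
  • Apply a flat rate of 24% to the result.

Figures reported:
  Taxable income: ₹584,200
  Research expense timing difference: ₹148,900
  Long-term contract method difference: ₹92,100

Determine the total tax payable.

Tentative minimum tax:
  Adjusted income: ₹584,200 + ₹148,900 + ₹92,100 = ₹825,200
  Less exemption ₹41,000 → base ₹784,200
  ₹784,200 × 24% = ₹188,208

Mainline income levy:
  ₹72,000 × 10% = ₹7,200
  ₹140,000 × 22% = ₹30,800
  ₹372,200 × 29% = ₹107,938
  → ₹145,938

₹188,208 > ₹145,938, so the tentative minimum tax is the binding amount.

₹188,208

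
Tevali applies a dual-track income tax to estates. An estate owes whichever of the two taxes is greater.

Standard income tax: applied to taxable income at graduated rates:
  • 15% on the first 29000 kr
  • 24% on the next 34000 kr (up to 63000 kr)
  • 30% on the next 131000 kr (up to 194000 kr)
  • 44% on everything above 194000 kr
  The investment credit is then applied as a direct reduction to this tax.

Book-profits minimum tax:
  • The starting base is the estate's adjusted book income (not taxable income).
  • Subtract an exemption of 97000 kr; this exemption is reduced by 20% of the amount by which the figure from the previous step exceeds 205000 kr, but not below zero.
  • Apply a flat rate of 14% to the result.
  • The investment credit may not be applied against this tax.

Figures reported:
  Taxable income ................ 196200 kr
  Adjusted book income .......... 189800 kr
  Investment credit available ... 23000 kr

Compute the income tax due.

29778 kr

Book-profits minimum tax:
  Base (adjusted book income): 189800 kr
  Exemption: 189800 kr ≤ 205000 kr, so full 97000 kr applies
  Base: 189800 kr − 97000 kr = 92800 kr
  92800 kr × 14% = 12992 kr

Standard income tax:
  29000 kr × 15% = 4350 kr
  34000 kr × 24% = 8160 kr
  131000 kr × 30% = 39300 kr
  2200 kr × 44% = 968 kr
  → 52778 kr
  Less investment credit 23000 kr → 29778 kr

29778 kr > 12992 kr, so the standard income tax governs.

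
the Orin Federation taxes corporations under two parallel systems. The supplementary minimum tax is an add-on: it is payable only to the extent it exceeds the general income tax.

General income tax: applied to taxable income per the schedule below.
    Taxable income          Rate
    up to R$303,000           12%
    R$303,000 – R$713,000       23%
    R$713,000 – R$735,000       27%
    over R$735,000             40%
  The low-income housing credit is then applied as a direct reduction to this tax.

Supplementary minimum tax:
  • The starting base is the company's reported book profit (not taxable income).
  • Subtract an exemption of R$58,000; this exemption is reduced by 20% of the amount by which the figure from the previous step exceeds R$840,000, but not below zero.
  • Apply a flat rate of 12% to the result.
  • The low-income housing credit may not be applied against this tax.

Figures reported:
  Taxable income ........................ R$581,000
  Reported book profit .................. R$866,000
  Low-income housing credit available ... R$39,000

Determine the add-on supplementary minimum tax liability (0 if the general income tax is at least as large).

Supplementary minimum tax:
  Base (reported book profit): R$866,000
  Exemption: R$58,000 − 20% × (R$866,000 − R$840,000) = R$58,000 − R$5,200 = R$52,800
  Base: R$866,000 − R$52,800 = R$813,200
  R$813,200 × 12% = R$97,584

General income tax:
  R$303,000 × 12% = R$36,360
  R$278,000 × 23% = R$63,940
  → R$100,300
  Less low-income housing credit R$39,000 → R$61,300

Excess of supplementary minimum tax over general income tax: R$97,584 − R$61,300 = R$36,284.

R$36,284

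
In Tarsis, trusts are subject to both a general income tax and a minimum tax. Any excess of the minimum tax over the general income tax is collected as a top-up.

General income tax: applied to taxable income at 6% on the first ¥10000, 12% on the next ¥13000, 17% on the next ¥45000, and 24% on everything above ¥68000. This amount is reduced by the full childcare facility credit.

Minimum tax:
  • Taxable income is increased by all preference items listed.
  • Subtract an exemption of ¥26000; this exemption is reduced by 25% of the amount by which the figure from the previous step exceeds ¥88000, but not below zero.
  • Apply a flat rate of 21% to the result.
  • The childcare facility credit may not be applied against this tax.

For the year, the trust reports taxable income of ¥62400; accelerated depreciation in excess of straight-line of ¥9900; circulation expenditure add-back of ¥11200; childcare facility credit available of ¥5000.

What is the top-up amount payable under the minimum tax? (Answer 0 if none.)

Minimum tax:
  Adjusted income: ¥62400 + ¥9900 + ¥11200 = ¥83500
  Exemption: ¥83500 ≤ ¥88000, so full ¥26000 applies
  Base: ¥83500 − ¥26000 = ¥57500
  ¥57500 × 21% = ¥12075

General income tax:
  ¥10000 × 6% = ¥600
  ¥13000 × 12% = ¥1560
  ¥39400 × 17% = ¥6698
  → ¥8858
  Less childcare facility credit ¥5000 → ¥3858

Excess of minimum tax over general income tax: ¥12075 − ¥3858 = ¥8217.

¥8217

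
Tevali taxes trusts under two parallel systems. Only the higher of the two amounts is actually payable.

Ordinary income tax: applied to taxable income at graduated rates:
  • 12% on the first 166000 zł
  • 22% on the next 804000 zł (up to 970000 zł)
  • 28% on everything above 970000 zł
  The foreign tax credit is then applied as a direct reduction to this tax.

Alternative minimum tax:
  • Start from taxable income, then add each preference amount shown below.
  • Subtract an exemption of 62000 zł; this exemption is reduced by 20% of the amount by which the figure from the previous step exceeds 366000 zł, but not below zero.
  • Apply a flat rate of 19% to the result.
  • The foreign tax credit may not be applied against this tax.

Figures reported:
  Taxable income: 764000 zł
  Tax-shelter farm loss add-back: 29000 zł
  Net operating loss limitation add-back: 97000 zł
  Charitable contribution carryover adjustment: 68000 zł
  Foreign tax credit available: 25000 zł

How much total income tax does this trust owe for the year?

Ordinary income tax:
  166000 zł × 12% = 19920 zł
  598000 zł × 22% = 131560 zł
  → 151480 zł
  Less foreign tax credit 25000 zł → 126480 zł

Alternative minimum tax:
  Adjusted income: 764000 zł + 29000 zł + 97000 zł + 68000 zł = 958000 zł
  Exemption: 20% × (958000 zł − 366000 zł) = 118400 zł ≥ 62000 zł, so the exemption is fully phased out
  Base: 958000 zł − 0 zł = 958000 zł
  958000 zł × 19% = 182020 zł

182020 zł > 126480 zł, so the alternative minimum tax is the binding amount.

182020 zł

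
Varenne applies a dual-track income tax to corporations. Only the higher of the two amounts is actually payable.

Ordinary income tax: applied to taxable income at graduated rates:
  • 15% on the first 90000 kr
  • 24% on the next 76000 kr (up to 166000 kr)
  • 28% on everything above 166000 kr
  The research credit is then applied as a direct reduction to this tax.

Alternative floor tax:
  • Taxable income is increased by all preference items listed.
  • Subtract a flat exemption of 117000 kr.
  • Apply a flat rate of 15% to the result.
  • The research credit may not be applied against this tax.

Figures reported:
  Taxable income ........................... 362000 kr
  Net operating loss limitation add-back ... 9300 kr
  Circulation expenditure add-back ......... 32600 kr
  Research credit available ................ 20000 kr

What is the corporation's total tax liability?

Ordinary income tax:
  90000 kr × 15% = 13500 kr
  76000 kr × 24% = 18240 kr
  196000 kr × 28% = 54880 kr
  → 86620 kr
  Less research credit 20000 kr → 66620 kr

Alternative floor tax:
  Adjusted income: 362000 kr + 9300 kr + 32600 kr = 403900 kr
  Less exemption 117000 kr → base 286900 kr
  286900 kr × 15% = 43035 kr

66620 kr > 43035 kr, so the ordinary income tax governs.

66620 kr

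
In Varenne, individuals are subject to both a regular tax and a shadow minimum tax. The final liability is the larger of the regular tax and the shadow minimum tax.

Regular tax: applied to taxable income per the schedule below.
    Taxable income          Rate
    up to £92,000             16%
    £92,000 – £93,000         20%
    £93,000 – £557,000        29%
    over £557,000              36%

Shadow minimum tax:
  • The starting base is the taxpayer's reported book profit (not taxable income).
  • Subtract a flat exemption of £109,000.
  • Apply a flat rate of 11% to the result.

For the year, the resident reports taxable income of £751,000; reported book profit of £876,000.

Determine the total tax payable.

£219,320

Shadow minimum tax:
  Base (reported book profit): £876,000
  Less exemption £109,000 → base £767,000
  £767,000 × 11% = £84,370

Regular tax:
  £92,000 × 16% = £14,720
  £1,000 × 20% = £200
  £464,000 × 29% = £134,560
  £194,000 × 36% = £69,840
  → £219,320

£219,320 > £84,370, so the regular tax governs.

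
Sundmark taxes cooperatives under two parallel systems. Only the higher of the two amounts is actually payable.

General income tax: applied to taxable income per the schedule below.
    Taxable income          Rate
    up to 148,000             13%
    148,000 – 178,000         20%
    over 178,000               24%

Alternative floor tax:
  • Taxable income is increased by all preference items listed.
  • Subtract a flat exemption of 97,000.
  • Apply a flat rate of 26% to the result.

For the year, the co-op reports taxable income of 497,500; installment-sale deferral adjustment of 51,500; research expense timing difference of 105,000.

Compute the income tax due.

General income tax:
  148,000 × 13% = 19,240
  30,000 × 20% = 6,000
  319,500 × 24% = 76,680
  → 101,920

Alternative floor tax:
  Adjusted income: 497,500 + 51,500 + 105,000 = 654,000
  Less exemption 97,000 → base 557,000
  557,000 × 26% = 144,820

144,820 > 101,920, so the alternative floor tax is the binding amount.

144,820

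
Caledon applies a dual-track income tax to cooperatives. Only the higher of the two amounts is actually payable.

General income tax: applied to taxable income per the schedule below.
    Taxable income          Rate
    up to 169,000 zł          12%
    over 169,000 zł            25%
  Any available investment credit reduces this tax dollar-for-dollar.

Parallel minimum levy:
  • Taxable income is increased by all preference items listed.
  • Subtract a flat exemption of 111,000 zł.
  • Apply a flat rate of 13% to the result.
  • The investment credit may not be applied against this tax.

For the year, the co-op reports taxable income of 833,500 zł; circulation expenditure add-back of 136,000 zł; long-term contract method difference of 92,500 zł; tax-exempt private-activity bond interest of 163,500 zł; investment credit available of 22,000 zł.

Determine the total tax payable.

General income tax:
  169,000 zł × 12% = 20,280 zł
  664,500 zł × 25% = 166,125 zł
  → 186,405 zł
  Less investment credit 22,000 zł → 164,405 zł

Parallel minimum levy:
  Adjusted income: 833,500 zł + 136,000 zł + 92,500 zł + 163,500 zł = 1,225,500 zł
  Less exemption 111,000 zł → base 1,114,500 zł
  1,114,500 zł × 13% = 144,885 zł

164,405 zł > 144,885 zł, so the general income tax governs.

164,405 zł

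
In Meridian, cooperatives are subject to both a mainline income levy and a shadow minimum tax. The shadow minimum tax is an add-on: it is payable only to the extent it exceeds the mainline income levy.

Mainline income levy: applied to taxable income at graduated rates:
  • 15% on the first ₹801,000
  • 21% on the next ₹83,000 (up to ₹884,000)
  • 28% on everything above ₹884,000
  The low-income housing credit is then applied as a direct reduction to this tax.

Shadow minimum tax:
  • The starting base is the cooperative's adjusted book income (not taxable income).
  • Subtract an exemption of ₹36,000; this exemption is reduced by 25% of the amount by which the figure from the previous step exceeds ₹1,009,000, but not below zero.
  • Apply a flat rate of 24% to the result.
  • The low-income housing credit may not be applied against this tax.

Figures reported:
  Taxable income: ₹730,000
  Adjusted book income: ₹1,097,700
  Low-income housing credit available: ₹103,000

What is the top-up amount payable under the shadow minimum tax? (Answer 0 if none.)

₹253,630

Shadow minimum tax:
  Base (adjusted book income): ₹1,097,700
  Exemption: ₹36,000 − 25% × (₹1,097,700 − ₹1,009,000) = ₹36,000 − ₹22,175 = ₹13,825
  Base: ₹1,097,700 − ₹13,825 = ₹1,083,875
  ₹1,083,875 × 24% = ₹260,130

Mainline income levy:
  ₹730,000 × 15% = ₹109,500
  Less low-income housing credit ₹103,000 → ₹6,500

Excess of shadow minimum tax over mainline income levy: ₹260,130 − ₹6,500 = ₹253,630.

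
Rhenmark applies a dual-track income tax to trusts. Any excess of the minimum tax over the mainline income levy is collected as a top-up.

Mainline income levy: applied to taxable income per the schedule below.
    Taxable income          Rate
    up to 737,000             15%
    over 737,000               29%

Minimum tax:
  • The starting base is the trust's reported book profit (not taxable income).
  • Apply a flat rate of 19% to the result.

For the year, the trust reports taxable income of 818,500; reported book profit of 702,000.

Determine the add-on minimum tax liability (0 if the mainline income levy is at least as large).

0

Mainline income levy:
  737,000 × 15% = 110,550
  81,500 × 29% = 23,635
  → 134,185

Minimum tax:
  Base (reported book profit): 702,000
  702,000 × 19% = 133,380

133,380 ≤ 134,185, so no add-on is due.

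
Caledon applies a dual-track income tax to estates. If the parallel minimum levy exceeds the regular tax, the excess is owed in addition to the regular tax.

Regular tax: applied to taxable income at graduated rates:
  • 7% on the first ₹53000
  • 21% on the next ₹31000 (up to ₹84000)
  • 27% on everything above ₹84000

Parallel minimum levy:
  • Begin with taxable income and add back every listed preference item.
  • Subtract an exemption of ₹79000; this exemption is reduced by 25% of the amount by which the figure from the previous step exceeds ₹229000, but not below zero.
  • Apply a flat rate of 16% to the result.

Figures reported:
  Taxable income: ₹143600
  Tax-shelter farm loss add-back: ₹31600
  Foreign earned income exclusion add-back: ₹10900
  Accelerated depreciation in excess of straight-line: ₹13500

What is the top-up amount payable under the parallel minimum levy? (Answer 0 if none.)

₹0

Parallel minimum levy:
  Adjusted income: ₹143600 + ₹31600 + ₹10900 + ₹13500 = ₹199600
  Exemption: ₹199600 ≤ ₹229000, so full ₹79000 applies
  Base: ₹199600 − ₹79000 = ₹120600
  ₹120600 × 16% = ₹19296

Regular tax:
  ₹53000 × 7% = ₹3710
  ₹31000 × 21% = ₹6510
  ₹59600 × 27% = ₹16092
  → ₹26312

₹19296 ≤ ₹26312, so no add-on is due.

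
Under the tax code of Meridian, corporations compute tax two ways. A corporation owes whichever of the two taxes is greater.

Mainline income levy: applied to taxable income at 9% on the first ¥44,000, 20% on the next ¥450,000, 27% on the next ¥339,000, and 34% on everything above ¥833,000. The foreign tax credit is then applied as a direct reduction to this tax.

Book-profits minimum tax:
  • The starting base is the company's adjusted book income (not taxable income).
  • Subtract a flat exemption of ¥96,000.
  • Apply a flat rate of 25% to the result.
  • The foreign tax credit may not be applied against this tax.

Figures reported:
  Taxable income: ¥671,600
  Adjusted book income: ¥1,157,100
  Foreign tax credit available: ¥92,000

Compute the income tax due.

Mainline income levy:
  ¥44,000 × 9% = ¥3,960
  ¥450,000 × 20% = ¥90,000
  ¥177,600 × 27% = ¥47,952
  → ¥141,912
  Less foreign tax credit ¥92,000 → ¥49,912

Book-profits minimum tax:
  Base (adjusted book income): ¥1,157,100
  Less exemption ¥96,000 → base ¥1,061,100
  ¥1,061,100 × 25% = ¥265,275

¥265,275 > ¥49,912, so the book-profits minimum tax is the binding amount.

¥265,275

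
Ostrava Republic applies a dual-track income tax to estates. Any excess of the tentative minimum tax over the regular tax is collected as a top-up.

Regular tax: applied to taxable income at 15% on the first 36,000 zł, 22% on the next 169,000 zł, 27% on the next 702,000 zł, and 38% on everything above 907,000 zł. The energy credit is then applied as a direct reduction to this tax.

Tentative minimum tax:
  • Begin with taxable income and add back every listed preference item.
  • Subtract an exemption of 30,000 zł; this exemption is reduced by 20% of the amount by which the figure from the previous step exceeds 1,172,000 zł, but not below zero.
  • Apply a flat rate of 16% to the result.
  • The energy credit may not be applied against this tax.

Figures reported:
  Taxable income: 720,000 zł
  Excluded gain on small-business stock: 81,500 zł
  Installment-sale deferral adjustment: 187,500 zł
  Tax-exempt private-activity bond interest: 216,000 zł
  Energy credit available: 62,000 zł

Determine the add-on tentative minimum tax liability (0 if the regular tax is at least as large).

69,426 zł

Regular tax:
  36,000 zł × 15% = 5,400 zł
  169,000 zł × 22% = 37,180 zł
  515,000 zł × 27% = 139,050 zł
  → 181,630 zł
  Less energy credit 62,000 zł → 119,630 zł

Tentative minimum tax:
  Adjusted income: 720,000 zł + 81,500 zł + 187,500 zł + 216,000 zł = 1,205,000 zł
  Exemption: 30,000 zł − 20% × (1,205,000 zł − 1,172,000 zł) = 30,000 zł − 6,600 zł = 23,400 zł
  Base: 1,205,000 zł − 23,400 zł = 1,181,600 zł
  1,181,600 zł × 16% = 189,056 zł

Excess of tentative minimum tax over regular tax: 189,056 zł − 119,630 zł = 69,426 zł.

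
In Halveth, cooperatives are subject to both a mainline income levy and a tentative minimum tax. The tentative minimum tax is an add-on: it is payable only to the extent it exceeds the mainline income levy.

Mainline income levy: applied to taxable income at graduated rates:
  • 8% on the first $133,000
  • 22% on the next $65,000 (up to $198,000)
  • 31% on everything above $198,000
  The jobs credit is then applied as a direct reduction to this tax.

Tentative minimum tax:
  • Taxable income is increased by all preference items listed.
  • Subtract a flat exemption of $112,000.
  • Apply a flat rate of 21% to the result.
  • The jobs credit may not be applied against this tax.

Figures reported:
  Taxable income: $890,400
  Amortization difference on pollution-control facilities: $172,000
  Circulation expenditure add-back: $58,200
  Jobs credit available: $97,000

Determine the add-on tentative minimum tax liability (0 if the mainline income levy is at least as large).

$69,222

Tentative minimum tax:
  Adjusted income: $890,400 + $172,000 + $58,200 = $1,120,600
  Less exemption $112,000 → base $1,008,600
  $1,008,600 × 21% = $211,806

Mainline income levy:
  $133,000 × 8% = $10,640
  $65,000 × 22% = $14,300
  $692,400 × 31% = $214,644
  → $239,584
  Less jobs credit $97,000 → $142,584

Excess of tentative minimum tax over mainline income levy: $211,806 − $142,584 = $69,222.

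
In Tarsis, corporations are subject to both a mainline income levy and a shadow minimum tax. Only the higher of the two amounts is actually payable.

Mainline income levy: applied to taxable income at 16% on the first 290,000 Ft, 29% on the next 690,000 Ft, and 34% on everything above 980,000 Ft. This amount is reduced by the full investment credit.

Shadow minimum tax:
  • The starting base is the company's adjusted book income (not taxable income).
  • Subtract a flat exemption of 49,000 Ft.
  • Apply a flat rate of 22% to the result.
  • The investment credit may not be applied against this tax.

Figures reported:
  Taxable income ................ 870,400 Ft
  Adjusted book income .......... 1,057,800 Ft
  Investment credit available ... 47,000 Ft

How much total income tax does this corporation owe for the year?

221,936 Ft

Mainline income levy:
  290,000 Ft × 16% = 46,400 Ft
  580,400 Ft × 29% = 168,316 Ft
  → 214,716 Ft
  Less investment credit 47,000 Ft → 167,716 Ft

Shadow minimum tax:
  Base (adjusted book income): 1,057,800 Ft
  Less exemption 49,000 Ft → base 1,008,800 Ft
  1,008,800 Ft × 22% = 221,936 Ft

221,936 Ft > 167,716 Ft, so the shadow minimum tax is the binding amount.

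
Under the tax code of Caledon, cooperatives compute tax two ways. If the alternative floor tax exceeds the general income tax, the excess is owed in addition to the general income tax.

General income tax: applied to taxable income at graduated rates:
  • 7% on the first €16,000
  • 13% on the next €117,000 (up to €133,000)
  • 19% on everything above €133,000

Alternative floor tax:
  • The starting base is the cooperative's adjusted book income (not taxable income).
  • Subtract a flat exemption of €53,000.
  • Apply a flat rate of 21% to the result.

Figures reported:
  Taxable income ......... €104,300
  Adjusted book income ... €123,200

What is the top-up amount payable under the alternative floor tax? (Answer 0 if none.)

Alternative floor tax:
  Base (adjusted book income): €123,200
  Less exemption €53,000 → base €70,200
  €70,200 × 21% = €14,742

General income tax:
  €16,000 × 7% = €1,120
  €88,300 × 13% = €11,479
  → €12,599

Excess of alternative floor tax over general income tax: €14,742 − €12,599 = €2,143.

€2,143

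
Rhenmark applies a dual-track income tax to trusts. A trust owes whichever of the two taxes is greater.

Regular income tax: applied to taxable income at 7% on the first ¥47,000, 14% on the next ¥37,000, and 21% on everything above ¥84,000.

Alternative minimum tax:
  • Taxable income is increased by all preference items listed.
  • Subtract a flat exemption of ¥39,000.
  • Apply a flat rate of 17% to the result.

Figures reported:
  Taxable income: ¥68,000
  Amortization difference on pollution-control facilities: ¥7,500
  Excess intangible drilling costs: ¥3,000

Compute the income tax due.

Alternative minimum tax:
  Adjusted income: ¥68,000 + ¥7,500 + ¥3,000 = ¥78,500
  Less exemption ¥39,000 → base ¥39,500
  ¥39,500 × 17% = ¥6,715

Regular income tax:
  ¥47,000 × 7% = ¥3,290
  ¥21,000 × 14% = ¥2,940
  → ¥6,230

¥6,715 > ¥6,230, so the alternative minimum tax is the binding amount.

¥6,715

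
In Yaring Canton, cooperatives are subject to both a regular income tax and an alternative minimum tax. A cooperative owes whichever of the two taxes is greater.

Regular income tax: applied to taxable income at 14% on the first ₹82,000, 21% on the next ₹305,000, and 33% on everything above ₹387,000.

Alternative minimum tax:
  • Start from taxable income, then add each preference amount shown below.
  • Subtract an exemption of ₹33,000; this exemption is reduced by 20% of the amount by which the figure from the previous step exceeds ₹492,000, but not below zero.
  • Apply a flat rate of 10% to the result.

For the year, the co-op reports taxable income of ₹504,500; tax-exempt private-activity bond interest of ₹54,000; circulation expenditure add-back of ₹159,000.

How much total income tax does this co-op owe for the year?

₹114,305

Regular income tax:
  ₹82,000 × 14% = ₹11,480
  ₹305,000 × 21% = ₹64,050
  ₹117,500 × 33% = ₹38,775
  → ₹114,305

Alternative minimum tax:
  Adjusted income: ₹504,500 + ₹54,000 + ₹159,000 = ₹717,500
  Exemption: 20% × (₹717,500 − ₹492,000) = ₹45,100 ≥ ₹33,000, so the exemption is fully phased out
  Base: ₹717,500 − ₹0 = ₹717,500
  ₹717,500 × 10% = ₹71,750

₹114,305 > ₹71,750, so the regular income tax governs.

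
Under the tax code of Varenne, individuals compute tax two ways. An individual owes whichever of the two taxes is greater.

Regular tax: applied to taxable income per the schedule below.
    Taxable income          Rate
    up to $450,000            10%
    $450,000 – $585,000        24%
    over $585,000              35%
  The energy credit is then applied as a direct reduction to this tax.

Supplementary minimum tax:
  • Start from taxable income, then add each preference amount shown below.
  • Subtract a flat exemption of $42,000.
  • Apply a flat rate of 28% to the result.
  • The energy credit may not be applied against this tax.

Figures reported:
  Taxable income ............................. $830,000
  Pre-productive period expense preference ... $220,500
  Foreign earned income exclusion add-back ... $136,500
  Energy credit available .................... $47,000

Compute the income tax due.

$320,600

Regular tax:
  $450,000 × 10% = $45,000
  $135,000 × 24% = $32,400
  $245,000 × 35% = $85,750
  → $163,150
  Less energy credit $47,000 → $116,150

Supplementary minimum tax:
  Adjusted income: $830,000 + $220,500 + $136,500 = $1,187,000
  Less exemption $42,000 → base $1,145,000
  $1,145,000 × 28% = $320,600

$320,600 > $116,150, so the supplementary minimum tax is the binding amount.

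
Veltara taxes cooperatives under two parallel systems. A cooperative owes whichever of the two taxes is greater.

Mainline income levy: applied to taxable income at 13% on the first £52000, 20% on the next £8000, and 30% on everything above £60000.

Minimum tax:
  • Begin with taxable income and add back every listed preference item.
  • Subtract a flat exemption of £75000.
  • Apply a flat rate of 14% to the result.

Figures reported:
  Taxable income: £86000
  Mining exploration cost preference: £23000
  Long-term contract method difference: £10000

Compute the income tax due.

£16160

Minimum tax:
  Adjusted income: £86000 + £23000 + £10000 = £119000
  Less exemption £75000 → base £44000
  £44000 × 14% = £6160

Mainline income levy:
  £52000 × 13% = £6760
  £8000 × 20% = £1600
  £26000 × 30% = £7800
  → £16160

£16160 > £6160, so the mainline income levy governs.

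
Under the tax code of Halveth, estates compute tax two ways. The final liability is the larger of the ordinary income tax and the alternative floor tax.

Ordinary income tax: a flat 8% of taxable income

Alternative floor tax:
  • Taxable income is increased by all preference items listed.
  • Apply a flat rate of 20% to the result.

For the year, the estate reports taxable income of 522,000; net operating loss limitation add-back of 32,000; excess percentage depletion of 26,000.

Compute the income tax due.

Alternative floor tax:
  Adjusted income: 522,000 + 32,000 + 26,000 = 580,000
  580,000 × 20% = 116,000

Ordinary income tax:
  522,000 × 8% = 41,760

116,000 > 41,760, so the alternative floor tax is the binding amount.

116,000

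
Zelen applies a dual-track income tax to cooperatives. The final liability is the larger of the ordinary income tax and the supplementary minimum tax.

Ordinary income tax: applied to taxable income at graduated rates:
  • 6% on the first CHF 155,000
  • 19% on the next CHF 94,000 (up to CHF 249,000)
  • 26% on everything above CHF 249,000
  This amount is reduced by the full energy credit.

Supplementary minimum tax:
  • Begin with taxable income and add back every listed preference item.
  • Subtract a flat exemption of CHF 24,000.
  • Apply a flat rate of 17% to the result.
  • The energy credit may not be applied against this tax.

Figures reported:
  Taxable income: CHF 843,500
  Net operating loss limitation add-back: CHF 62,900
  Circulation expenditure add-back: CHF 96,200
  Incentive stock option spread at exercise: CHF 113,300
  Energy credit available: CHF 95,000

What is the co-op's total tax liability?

Supplementary minimum tax:
  Adjusted income: CHF 843,500 + CHF 62,900 + CHF 96,200 + CHF 113,300 = CHF 1,115,900
  Less exemption CHF 24,000 → base CHF 1,091,900
  CHF 1,091,900 × 17% = CHF 185,623

Ordinary income tax:
  CHF 155,000 × 6% = CHF 9,300
  CHF 94,000 × 19% = CHF 17,860
  CHF 594,500 × 26% = CHF 154,570
  → CHF 181,730
  Less energy credit CHF 95,000 → CHF 86,730

CHF 185,623 > CHF 86,730, so the supplementary minimum tax is the binding amount.

CHF 185,623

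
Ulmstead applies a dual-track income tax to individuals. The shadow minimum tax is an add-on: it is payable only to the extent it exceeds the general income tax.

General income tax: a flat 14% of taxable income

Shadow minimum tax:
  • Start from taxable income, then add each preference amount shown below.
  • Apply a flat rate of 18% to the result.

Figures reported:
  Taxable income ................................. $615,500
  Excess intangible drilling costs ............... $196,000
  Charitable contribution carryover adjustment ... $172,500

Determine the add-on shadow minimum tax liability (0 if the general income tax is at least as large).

$90,950

General income tax:
  $615,500 × 14% = $86,170

Shadow minimum tax:
  Adjusted income: $615,500 + $196,000 + $172,500 = $984,000
  $984,000 × 18% = $177,120

Excess of shadow minimum tax over general income tax: $177,120 − $86,170 = $90,950.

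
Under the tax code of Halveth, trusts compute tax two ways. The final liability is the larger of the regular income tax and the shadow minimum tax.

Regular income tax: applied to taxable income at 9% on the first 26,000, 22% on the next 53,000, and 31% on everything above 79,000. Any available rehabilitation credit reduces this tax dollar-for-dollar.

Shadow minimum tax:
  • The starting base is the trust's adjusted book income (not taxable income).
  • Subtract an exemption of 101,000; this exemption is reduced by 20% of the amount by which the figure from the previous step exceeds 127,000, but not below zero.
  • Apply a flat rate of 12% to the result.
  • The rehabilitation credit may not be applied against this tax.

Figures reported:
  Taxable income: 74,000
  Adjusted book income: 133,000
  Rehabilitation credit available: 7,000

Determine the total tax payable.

Shadow minimum tax:
  Base (adjusted book income): 133,000
  Exemption: 101,000 − 20% × (133,000 − 127,000) = 101,000 − 1,200 = 99,800
  Base: 133,000 − 99,800 = 33,200
  33,200 × 12% = 3,984

Regular income tax:
  26,000 × 9% = 2,340
  48,000 × 22% = 10,560
  → 12,900
  Less rehabilitation credit 7,000 → 5,900

5,900 > 3,984, so the regular income tax governs.

5,900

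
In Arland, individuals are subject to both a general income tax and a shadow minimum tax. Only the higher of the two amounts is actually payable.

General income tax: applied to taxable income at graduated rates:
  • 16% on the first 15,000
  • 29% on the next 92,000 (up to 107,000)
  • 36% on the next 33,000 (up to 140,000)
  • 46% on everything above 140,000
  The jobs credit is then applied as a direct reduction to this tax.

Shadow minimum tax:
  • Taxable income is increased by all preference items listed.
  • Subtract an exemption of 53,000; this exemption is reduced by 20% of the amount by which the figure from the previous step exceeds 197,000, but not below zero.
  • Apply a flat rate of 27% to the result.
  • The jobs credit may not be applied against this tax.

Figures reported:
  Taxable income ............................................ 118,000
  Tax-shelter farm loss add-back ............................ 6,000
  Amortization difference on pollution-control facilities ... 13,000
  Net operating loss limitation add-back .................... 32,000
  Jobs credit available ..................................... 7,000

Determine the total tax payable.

31,320

General income tax:
  15,000 × 16% = 2,400
  92,000 × 29% = 26,680
  11,000 × 36% = 3,960
  → 33,040
  Less jobs credit 7,000 → 26,040

Shadow minimum tax:
  Adjusted income: 118,000 + 6,000 + 13,000 + 32,000 = 169,000
  Exemption: 169,000 ≤ 197,000, so full 53,000 applies
  Base: 169,000 − 53,000 = 116,000
  116,000 × 27% = 31,320

31,320 > 26,040, so the shadow minimum tax is the binding amount.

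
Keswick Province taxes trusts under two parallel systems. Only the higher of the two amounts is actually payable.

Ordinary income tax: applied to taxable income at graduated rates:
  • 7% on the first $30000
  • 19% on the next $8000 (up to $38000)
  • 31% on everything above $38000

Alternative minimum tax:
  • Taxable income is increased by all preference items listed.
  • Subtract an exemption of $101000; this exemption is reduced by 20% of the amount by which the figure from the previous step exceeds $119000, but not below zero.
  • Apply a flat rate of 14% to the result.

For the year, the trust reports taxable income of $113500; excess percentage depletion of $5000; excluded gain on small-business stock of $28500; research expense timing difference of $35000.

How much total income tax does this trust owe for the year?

Ordinary income tax:
  $30000 × 7% = $2100
  $8000 × 19% = $1520
  $75500 × 31% = $23405
  → $27025

Alternative minimum tax:
  Adjusted income: $113500 + $5000 + $28500 + $35000 = $182000
  Exemption: $101000 − 20% × ($182000 − $119000) = $101000 − $12600 = $88400
  Base: $182000 − $88400 = $93600
  $93600 × 14% = $13104

$27025 > $13104, so the ordinary income tax governs.

$27025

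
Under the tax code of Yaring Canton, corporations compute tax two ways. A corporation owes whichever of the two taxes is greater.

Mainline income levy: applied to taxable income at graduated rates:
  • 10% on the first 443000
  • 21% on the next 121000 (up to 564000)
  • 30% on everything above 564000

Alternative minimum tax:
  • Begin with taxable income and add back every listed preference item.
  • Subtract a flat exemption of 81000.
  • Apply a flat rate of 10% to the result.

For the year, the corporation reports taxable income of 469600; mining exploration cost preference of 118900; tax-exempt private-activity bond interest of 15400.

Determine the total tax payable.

52290

Alternative minimum tax:
  Adjusted income: 469600 + 118900 + 15400 = 603900
  Less exemption 81000 → base 522900
  522900 × 10% = 52290

Mainline income levy:
  443000 × 10% = 44300
  26600 × 21% = 5586
  → 49886

52290 > 49886, so the alternative minimum tax is the binding amount.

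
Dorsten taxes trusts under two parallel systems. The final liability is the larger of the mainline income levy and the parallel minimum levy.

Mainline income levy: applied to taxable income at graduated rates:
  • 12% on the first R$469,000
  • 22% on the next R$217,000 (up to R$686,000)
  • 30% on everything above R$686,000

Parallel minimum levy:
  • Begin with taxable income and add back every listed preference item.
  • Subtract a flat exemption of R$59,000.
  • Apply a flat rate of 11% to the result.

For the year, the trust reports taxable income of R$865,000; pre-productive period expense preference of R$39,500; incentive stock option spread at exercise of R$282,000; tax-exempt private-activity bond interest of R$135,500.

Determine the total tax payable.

R$157,720

Parallel minimum levy:
  Adjusted income: R$865,000 + R$39,500 + R$282,000 + R$135,500 = R$1,322,000
  Less exemption R$59,000 → base R$1,263,000
  R$1,263,000 × 11% = R$138,930

Mainline income levy:
  R$469,000 × 12% = R$56,280
  R$217,000 × 22% = R$47,740
  R$179,000 × 30% = R$53,700
  → R$157,720

R$157,720 > R$138,930, so the mainline income levy governs.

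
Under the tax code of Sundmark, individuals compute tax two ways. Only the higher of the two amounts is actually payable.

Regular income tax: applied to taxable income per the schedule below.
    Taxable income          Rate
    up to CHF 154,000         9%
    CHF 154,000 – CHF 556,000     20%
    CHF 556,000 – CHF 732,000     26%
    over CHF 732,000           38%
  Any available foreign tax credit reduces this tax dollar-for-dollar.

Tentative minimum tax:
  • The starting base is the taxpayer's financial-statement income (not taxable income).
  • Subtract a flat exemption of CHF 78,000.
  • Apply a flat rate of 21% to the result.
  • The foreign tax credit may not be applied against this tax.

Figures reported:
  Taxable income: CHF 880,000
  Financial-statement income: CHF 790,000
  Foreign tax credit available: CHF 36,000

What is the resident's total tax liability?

Tentative minimum tax:
  Base (financial-statement income): CHF 790,000
  Less exemption CHF 78,000 → base CHF 712,000
  CHF 712,000 × 21% = CHF 149,520

Regular income tax:
  CHF 154,000 × 9% = CHF 13,860
  CHF 402,000 × 20% = CHF 80,400
  CHF 176,000 × 26% = CHF 45,760
  CHF 148,000 × 38% = CHF 56,240
  → CHF 196,260
  Less foreign tax credit CHF 36,000 → CHF 160,260

CHF 160,260 > CHF 149,520, so the regular income tax governs.

CHF 160,260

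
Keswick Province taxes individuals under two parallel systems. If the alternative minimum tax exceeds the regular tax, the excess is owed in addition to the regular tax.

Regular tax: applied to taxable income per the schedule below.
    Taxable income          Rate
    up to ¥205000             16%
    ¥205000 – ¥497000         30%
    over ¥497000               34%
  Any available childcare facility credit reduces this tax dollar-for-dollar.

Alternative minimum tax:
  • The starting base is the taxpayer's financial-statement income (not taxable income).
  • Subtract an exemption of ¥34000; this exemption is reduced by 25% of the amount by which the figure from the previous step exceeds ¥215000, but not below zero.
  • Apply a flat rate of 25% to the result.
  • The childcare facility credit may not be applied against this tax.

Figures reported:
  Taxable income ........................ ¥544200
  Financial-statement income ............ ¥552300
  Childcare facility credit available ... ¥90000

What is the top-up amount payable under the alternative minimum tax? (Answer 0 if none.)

¥91627

Alternative minimum tax:
  Base (financial-statement income): ¥552300
  Exemption: 25% × (¥552300 − ¥215000) = ¥84325 ≥ ¥34000, so the exemption is fully phased out
  Base: ¥552300 − ¥0 = ¥552300
  ¥552300 × 25% = ¥138075

Regular tax:
  ¥205000 × 16% = ¥32800
  ¥292000 × 30% = ¥87600
  ¥47200 × 34% = ¥16048
  → ¥136448
  Less childcare facility credit ¥90000 → ¥46448

Excess of alternative minimum tax over regular tax: ¥138075 − ¥46448 = ¥91627.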